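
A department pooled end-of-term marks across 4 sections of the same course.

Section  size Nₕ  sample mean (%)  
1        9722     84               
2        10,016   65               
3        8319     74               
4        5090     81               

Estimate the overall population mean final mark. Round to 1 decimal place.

75.3

N = 33147; weights Wₕ = Nₕ/N = (0.2933, 0.3022, 0.2510, 0.1536).
x̄_st = Σ Wₕ·x̄ₕ = 0.2933·84 + 0.3022·65 + 0.2510·74 + 0.1536·81 ≈ 75.288...
→ 75.3.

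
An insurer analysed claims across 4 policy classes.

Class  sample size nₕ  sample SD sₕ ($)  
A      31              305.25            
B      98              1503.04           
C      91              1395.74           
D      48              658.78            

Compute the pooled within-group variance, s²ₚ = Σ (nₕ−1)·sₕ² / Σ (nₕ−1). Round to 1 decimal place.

Degrees of freedom: 30 + 97 + 90 + 47 = 264.
Σ(nₕ−1)sₕ² = 30·93177.5625 + 97·2259129.2416 + 90·1948090.1476 + 47·433991.0884 = 417656557.749.
s²ₚ = 417656557.749 / 264 = 1582032.416... → 1582032.4.

1582032.4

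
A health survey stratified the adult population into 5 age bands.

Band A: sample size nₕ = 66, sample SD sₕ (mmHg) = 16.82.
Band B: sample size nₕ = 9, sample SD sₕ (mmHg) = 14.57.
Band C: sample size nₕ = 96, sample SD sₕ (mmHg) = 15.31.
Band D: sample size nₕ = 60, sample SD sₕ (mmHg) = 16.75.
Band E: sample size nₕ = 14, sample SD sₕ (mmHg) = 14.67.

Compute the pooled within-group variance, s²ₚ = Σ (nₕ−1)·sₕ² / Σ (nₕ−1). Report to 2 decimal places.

A: (66−1)·16.82² = 65·282.9124 = 18389.306
B: (9−1)·14.57² = 8·212.2849 = 1698.2792
C: (96−1)·15.31² = 95·234.3961 = 22267.6295
D: (60−1)·16.75² = 59·280.5625 = 16553.1875
E: (14−1)·14.67² = 13·215.2089 = 2797.7157
Numerator = 61706.1179; denominator = Σ(nₕ−1) = 240.
s²ₚ = 61706.1179/240 = 257.1088... → 257.11.

257.11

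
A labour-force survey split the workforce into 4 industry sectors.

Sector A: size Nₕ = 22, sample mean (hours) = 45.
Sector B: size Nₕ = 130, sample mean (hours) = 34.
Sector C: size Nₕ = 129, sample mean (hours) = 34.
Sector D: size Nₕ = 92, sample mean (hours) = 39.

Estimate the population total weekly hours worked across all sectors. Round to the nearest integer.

Estimate total by summing Nₕ·x̄ₕ over strata.
22·45 + 130·34 + 129·34 + 92·39 = 990 + 4420 + 4386 + 3588 = 13384.

13384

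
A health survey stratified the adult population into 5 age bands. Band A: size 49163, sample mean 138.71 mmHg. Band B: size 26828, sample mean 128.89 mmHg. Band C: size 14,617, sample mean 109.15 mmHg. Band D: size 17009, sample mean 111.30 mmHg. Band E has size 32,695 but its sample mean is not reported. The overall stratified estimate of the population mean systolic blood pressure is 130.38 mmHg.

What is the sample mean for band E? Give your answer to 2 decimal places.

138.49

N = 49163 + 26828 + 14617 + 17009 + 32695 = 140312.
Overall total = μ·N = 130.38·140312 = 18293878.56.
Subtract the known strata: 49163·138.71 + 26828·128.89 + 14617·109.15 + 17009·111.30 = 13765807.9.
Remaining total for band E: 18293878.56 − 13765807.9 = 4528070.66.
Divide by its size: 4528070.66 / 32695 = 138.4943... → 138.49.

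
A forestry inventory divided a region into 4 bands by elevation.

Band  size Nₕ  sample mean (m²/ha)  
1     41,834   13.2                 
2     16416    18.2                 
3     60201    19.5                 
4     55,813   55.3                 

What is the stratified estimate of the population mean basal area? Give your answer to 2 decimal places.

29.33

N = 41834 + 16416 + 60201 + 55813 = 174264.
Weight each subgroup mean by Nₕ/N and sum.
Σ Nₕx̄ₕ = 41834·13.2 + 16416·18.2 + 60201·19.5 + 55813·55.3 = 552208.8 + 298771.2 + 1173919.5 + 3086458.9 = 5111358.4.
Divide by N: 5111358.4 / 174264 = 29.3311... → 29.33.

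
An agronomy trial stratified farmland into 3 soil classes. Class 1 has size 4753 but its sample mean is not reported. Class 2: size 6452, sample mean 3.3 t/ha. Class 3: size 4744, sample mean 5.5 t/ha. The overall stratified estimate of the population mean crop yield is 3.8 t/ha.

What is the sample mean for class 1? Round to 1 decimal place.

N = 4753 + 6452 + 4744 = 15949.
Overall total = μ·N = 3.8·15949 = 60606.2.
Subtract the known strata: 6452·3.3 + 4744·5.5 = 47383.6.
Remaining total for class 1: 60606.2 − 47383.6 = 13222.6.
Divide by its size: 13222.6 / 4753 = 2.782... → 2.8.

2.8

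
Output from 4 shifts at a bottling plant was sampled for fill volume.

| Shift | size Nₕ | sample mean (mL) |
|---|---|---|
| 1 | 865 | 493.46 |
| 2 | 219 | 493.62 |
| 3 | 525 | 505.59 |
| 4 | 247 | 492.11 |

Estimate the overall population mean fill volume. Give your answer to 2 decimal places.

N = 1856; weights Wₕ = Nₕ/N = (0.4661, 0.1180, 0.2829, 0.1331).
x̄_st = Σ Wₕ·x̄ₕ = 0.4661·493.46 + 0.1180·493.62 + 0.2829·505.59 + 0.1331·492.11 ≈ 496.7304...
→ 496.73.

496.73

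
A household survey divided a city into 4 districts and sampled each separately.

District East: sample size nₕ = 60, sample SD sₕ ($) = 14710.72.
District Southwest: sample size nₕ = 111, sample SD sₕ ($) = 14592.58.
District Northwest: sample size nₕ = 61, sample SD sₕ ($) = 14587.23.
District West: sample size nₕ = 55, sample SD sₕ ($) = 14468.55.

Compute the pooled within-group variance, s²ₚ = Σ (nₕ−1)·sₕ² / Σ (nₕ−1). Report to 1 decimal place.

East: (60−1)·14710.72² = 59·216405282.9184 = 12767911692.1856
Southwest: (111−1)·14592.58² = 110·212943391.0564 = 23423773016.204
Northwest: (61−1)·14587.23² = 60·212787279.0729 = 12767236744.374
West: (55−1)·14468.55² = 54·209338939.1025 = 11304302711.535
Numerator = 60263224164.2986; denominator = Σ(nₕ−1) = 283.
s²ₚ = 60263224164.2986/283 = 212944254.998... → 212944255.0.

212944255.0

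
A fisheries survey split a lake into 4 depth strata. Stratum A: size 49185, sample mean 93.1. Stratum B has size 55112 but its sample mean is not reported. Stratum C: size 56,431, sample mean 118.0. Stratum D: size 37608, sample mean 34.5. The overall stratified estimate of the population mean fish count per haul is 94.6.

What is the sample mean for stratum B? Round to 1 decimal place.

113.0

N = 49185 + 55112 + 56431 + 37608 = 198336.
Overall total = μ·N = 94.6·198336 = 18762585.6.
Subtract the known strata: 49185·93.1 + 56431·118.0 + 37608·34.5 = 12535457.5.
Remaining total for stratum B: 18762585.6 − 12535457.5 = 6227128.1.
Divide by its size: 6227128.1 / 55112 = 112.990... → 113.0.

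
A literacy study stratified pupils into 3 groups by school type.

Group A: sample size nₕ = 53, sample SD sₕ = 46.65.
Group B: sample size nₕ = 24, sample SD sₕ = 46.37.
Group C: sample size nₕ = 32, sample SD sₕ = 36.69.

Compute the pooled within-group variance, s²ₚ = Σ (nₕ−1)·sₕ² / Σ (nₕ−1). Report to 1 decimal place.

1927.8

A: (53−1)·46.65² = 52·2176.2225 = 113163.57
B: (24−1)·46.37² = 23·2150.1769 = 49454.0687
C: (32−1)·36.69² = 31·1346.1561 = 41730.8391
Numerator = 204348.4778; denominator = Σ(nₕ−1) = 106.
s²ₚ = 204348.4778/106 = 1927.816... → 1927.8.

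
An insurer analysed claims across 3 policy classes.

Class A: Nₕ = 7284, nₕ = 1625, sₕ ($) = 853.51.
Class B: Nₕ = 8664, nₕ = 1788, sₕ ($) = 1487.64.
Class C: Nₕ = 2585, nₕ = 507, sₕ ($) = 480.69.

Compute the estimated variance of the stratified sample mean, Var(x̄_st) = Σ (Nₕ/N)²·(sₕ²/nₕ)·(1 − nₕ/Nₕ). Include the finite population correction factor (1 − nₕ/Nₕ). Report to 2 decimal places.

N = 18533; Wₕ = Nₕ/N.
class A: (7284/18533)²·853.51²/1625·(1 − 1625/7284) = 53.79997
class B: (8664/18533)²·1487.64²/1788·(1 − 1788/8664) = 214.67973
class C: (2585/18533)²·480.69²/507·(1 − 507/2585) = 7.12749
Sum = 275.60719 → 275.61.

275.61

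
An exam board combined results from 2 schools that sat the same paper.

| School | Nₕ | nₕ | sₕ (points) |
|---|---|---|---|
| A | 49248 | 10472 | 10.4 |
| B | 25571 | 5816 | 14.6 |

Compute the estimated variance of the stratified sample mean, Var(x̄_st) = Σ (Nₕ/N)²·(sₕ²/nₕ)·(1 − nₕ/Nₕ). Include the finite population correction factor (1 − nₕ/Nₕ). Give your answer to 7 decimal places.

N = 74819; Wₕ = Nₕ/N.
school A: (49248/74819)²·10.4²/10472·(1 − 10472/49248) = 0.0035234235
school B: (25571/74819)²·14.6²/5816·(1 − 5816/25571) = 0.0033073660
Sum = 0.0068307896 → 0.0068308.

0.0068308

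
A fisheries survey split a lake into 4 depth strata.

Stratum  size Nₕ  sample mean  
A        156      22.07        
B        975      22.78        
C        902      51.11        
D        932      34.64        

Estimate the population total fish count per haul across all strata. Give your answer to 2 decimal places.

A: 156·22.07 = 3442.92
B: 975·22.78 = 22210.5
C: 902·51.11 = 46101.22
D: 932·34.64 = 32284.48
τ̂ = Σ Nₕx̄ₕ = 104039.12.

104039.12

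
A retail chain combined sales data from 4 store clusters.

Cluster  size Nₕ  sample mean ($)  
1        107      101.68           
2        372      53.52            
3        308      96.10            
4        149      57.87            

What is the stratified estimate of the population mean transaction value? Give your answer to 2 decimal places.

N = 107 + 372 + 308 + 149 = 936.
Weight each subgroup mean by Nₕ/N and sum.
Σ Nₕx̄ₕ = 107·101.68 + 372·53.52 + 308·96.10 + 149·57.87 = 10879.76 + 19909.44 + 29598.8 + 8622.63 = 69010.63.
Divide by N: 69010.63 / 936 = 73.7293... → 73.73.

73.73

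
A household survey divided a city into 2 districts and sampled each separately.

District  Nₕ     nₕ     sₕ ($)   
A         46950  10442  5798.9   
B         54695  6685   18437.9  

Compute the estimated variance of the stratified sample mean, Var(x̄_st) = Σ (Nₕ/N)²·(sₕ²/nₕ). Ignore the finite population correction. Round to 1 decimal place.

N = 101645; Wₕ = Nₕ/N.
district A: (46950/101645)²·5798.9²/10442 = 687.0790
district B: (54695/101645)²·18437.9²/6685 = 14724.6409
Sum = 15411.7199 → 15411.7.

15411.7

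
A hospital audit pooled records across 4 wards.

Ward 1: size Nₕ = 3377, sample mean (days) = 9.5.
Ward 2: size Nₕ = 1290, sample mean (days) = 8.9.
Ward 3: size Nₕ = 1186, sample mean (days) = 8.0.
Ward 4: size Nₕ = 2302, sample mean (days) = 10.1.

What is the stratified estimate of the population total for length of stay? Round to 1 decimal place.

76300.7

Estimate total by summing Nₕ·x̄ₕ over strata.
3377·9.5 + 1290·8.9 + 1186·8.0 + 2302·10.1 = 32081.5 + 11481 + 9488 + 23250.2 = 76300.7.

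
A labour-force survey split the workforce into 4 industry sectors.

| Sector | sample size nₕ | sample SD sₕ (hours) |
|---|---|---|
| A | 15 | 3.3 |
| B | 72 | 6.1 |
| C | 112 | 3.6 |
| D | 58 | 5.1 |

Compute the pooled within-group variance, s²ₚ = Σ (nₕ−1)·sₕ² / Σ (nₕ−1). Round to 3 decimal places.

22.591

Degrees of freedom: 14 + 71 + 111 + 57 = 253.
Σ(nₕ−1)sₕ² = 14·10.89 + 71·37.21 + 111·12.96 + 57·26.01 = 5715.5.
s²ₚ = 5715.5 / 253 = 22.59091... → 22.591.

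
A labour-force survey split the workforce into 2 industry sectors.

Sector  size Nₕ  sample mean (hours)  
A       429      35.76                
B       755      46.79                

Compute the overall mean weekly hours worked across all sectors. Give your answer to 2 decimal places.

N = 1184; weights Wₕ = Nₕ/N = (0.3623, 0.6377).
x̄_st = Σ Wₕ·x̄ₕ = 0.3623·35.76 + 0.6377·46.79 ≈ 42.7935...
→ 42.79.

42.79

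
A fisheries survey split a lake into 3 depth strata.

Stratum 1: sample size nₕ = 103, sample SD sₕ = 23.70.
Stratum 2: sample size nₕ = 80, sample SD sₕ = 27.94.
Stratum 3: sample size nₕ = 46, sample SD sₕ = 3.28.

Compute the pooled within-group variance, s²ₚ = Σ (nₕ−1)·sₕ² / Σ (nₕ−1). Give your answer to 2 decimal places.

528.53

Degrees of freedom: 102 + 79 + 45 = 226.
Σ(nₕ−1)sₕ² = 102·561.69 + 79·780.6436 + 45·10.7584 = 119447.3524.
s²ₚ = 119447.3524 / 226 = 528.5281... → 528.53.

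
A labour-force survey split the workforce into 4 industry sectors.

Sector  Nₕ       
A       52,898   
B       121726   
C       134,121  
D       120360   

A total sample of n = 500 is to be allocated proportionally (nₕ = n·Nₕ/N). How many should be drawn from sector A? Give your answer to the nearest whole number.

62

N = 52898 + 121726 + 134121 + 120360 = 429105.
n_A = 500·52898/429105 = 61.638... → 62.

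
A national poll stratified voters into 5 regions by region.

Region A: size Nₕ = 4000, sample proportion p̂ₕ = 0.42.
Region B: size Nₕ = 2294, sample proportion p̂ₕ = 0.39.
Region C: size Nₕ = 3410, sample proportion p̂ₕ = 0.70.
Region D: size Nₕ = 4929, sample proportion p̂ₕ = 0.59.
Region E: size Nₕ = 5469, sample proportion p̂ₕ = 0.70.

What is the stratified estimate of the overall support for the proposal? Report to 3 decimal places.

N = 4000 + 2294 + 3410 + 4929 + 5469 = 20102.
Overall proportion = Σ (Nₕ/N)·p̂ₕ.
Σ Nₕp̂ₕ = 1680 + 894.66 + 2387 + 2908.11 + 3828.3 = 11698.07.
11698.07 / 20102 = 0.58194... → 0.582.

0.582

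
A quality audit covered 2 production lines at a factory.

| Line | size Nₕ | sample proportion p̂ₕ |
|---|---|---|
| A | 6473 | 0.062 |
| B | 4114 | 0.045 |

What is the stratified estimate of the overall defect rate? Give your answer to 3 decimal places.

0.055

N = 6473 + 4114 = 10587.
Overall proportion = Σ (Nₕ/N)·p̂ₕ.
Σ Nₕp̂ₕ = 401.326 + 185.13 = 586.456.
586.456 / 10587 = 0.05539... → 0.055.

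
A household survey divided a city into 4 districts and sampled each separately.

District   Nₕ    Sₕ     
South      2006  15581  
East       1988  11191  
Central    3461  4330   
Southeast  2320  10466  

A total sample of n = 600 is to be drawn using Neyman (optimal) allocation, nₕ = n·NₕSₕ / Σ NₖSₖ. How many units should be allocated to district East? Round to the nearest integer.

144

South: NₕSₕ = 2006·15581 = 31255486
East: NₕSₕ = 1988·11191 = 22247708
Central: NₕSₕ = 3461·4330 = 14986130
Southeast: NₕSₕ = 2320·10466 = 24281120
Σ NₕSₕ = 92770444.
n_East = 600·22247708/92770444 = 143.889... → 144.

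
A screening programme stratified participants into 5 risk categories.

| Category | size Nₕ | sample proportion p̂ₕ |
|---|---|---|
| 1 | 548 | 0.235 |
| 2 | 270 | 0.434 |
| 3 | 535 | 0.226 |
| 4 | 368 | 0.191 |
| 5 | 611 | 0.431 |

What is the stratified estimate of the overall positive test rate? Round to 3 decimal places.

0.300

Wₕ = Nₕ/N with N = 2332: 0.2350, 0.1158, 0.2294, 0.1578, 0.2620.
p̂_st = 0.2350·0.235 + 0.1158·0.434 + 0.2294·0.226 + 0.1578·0.191 + 0.2620·0.431 ≈ 0.30039... → 0.300.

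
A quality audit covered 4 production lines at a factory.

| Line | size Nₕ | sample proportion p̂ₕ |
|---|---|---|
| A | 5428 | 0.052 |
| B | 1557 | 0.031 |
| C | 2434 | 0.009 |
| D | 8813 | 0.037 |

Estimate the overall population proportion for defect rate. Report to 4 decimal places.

0.0372

N = 5428 + 1557 + 2434 + 8813 = 18232.
Overall proportion = Σ (Nₕ/N)·p̂ₕ.
Σ Nₕp̂ₕ = 282.256 + 48.267 + 21.906 + 326.081 = 678.51.
678.51 / 18232 = 0.037215... → 0.0372.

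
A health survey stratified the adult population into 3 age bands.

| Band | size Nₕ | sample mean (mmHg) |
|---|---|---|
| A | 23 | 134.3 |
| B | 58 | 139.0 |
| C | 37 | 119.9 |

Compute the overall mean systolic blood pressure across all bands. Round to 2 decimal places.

N = 118; weights Wₕ = Nₕ/N = (0.1949, 0.4915, 0.3136).
x̄_st = Σ Wₕ·x̄ₕ = 0.1949·134.3 + 0.4915·139.0 + 0.3136·119.9 ≈ 132.0949...
→ 132.09.

132.09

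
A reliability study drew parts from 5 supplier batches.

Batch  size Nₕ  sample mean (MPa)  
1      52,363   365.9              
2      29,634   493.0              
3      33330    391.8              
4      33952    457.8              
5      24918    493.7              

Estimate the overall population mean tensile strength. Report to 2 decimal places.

428.67

N = 52363 + 29634 + 33330 + 33952 + 24918 = 174197.
The stratified mean weights each stratum mean by its population share Nₕ/N.
Σ Nₕx̄ₕ = 52363·365.9 + 29634·493.0 + 33330·391.8 + 33952·457.8 + 24918·493.7 = 19159621.7 + 14609562 + 13058694 + 15543225.6 + 12302016.6 = 74673119.9.
Divide by N: 74673119.9 / 174197 = 428.6705... → 428.67.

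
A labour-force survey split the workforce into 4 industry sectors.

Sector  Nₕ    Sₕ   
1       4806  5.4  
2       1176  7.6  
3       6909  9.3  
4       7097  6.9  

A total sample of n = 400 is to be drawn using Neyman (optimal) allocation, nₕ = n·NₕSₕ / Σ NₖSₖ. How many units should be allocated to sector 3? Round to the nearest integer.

Σ NₕSₕ = 4806·5.4 + 1176·7.6 + 6909·9.3 + 7097·6.9 = 148113.
Share for 3: 64253.7/148113 = 0.43382.
n_3 = 400 × 0.43382 = 173.526... → 174.

174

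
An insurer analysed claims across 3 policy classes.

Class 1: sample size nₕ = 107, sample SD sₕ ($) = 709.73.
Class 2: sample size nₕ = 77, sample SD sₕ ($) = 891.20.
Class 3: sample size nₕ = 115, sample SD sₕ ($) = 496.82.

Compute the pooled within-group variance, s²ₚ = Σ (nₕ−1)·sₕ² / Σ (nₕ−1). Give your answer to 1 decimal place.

479373.8

1: (107−1)·709.73² = 106·503716.6729 = 53393967.3274
2: (77−1)·891.20² = 76·794237.44 = 60362045.44
3: (115−1)·496.82² = 114·246830.1124 = 28138632.8136
Numerator = 141894645.581; denominator = Σ(nₕ−1) = 296.
s²ₚ = 141894645.581/296 = 479373.803... → 479373.8.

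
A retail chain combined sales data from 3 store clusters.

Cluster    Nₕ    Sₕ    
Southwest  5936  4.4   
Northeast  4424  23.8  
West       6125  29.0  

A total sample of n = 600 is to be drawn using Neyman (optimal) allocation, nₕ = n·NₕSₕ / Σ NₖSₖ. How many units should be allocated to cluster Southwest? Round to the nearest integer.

Southwest: NₕSₕ = 5936·4.4 = 26118.4
Northeast: NₕSₕ = 4424·23.8 = 105291.2
West: NₕSₕ = 6125·29.0 = 177625
Σ NₕSₕ = 309034.6.
n_Southwest = 600·26118.4/309034.6 = 50.710... → 51.

51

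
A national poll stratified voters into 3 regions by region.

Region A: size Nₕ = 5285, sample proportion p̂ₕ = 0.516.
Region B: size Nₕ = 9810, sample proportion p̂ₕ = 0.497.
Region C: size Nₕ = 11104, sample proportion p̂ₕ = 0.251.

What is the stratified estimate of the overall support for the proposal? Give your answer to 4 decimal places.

N = 5285 + 9810 + 11104 = 26199.
Overall proportion = Σ (Nₕ/N)·p̂ₕ.
Σ Nₕp̂ₕ = 2727.06 + 4875.57 + 2787.104 = 10389.734.
10389.734 / 26199 = 0.396570... → 0.3966.

0.3966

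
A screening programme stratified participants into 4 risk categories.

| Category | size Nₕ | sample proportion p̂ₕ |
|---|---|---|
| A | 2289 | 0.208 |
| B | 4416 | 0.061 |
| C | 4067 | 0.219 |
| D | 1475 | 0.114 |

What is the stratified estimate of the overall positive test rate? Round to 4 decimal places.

Wₕ = Nₕ/N with N = 12247: 0.1869, 0.3606, 0.3321, 0.1204.
p̂_st = 0.1869·0.208 + 0.3606·0.061 + 0.3321·0.219 + 0.1204·0.114 ≈ 0.147327... → 0.1473.

0.1473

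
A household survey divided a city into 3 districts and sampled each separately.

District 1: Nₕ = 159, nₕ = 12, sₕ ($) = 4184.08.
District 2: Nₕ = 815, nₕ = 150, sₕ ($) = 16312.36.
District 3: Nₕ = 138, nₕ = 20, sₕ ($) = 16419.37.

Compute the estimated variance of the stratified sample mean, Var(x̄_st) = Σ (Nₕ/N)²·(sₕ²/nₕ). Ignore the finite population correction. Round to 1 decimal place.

N = 1112; Wₕ = Nₕ/N.
district 1: (159/1112)²·4184.08²/12 = 29826.5751
district 2: (815/1112)²·16312.36²/150 = 952901.4301
district 3: (138/1112)²·16419.37²/20 = 207602.0232
Sum = 1190330.0284 → 1190330.0.

1190330.0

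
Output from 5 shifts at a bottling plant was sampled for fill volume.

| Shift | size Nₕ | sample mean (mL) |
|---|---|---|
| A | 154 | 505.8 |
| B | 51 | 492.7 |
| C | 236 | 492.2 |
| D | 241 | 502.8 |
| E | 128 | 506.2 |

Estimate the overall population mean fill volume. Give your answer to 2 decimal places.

x̄_st = (Σ Nₕx̄ₕ) / (Σ Nₕ) = (154·505.8 + 51·492.7 + 236·492.2 + 241·502.8 + 128·506.2) / 810
= 405148.5 / 810 = 500.1833... → 500.18.

500.18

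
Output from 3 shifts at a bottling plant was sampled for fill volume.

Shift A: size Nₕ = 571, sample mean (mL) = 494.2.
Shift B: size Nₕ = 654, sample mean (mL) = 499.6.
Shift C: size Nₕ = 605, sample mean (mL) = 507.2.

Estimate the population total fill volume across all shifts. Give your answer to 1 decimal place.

915782.6

A: 571·494.2 = 282188.2
B: 654·499.6 = 326738.4
C: 605·507.2 = 306856
τ̂ = Σ Nₕx̄ₕ = 915782.6.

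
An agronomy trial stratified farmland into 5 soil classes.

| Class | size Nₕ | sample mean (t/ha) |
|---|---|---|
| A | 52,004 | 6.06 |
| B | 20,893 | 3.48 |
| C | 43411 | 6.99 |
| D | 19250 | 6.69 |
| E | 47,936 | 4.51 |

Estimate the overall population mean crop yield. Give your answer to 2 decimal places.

5.65

x̄_st = (Σ Nₕx̄ₕ) / (Σ Nₕ) = (52004·6.06 + 20893·3.48 + 43411·6.99 + 19250·6.69 + 47936·4.51) / 183494
= 1036268.63 / 183494 = 5.6474... → 5.65.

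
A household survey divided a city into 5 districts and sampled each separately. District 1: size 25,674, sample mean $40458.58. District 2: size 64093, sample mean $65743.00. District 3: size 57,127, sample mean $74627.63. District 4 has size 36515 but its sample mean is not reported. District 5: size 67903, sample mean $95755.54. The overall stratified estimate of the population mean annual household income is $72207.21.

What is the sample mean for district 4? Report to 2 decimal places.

N = 25674 + 64093 + 57127 + 36515 + 67903 = 251312.
Overall total = μ·N = 72207.21·251312 = 18146538359.52.
Subtract the known strata: 25674·40458.58 + 64093·65743.00 + 57127·74627.63 + 67903·95755.54 = 16017740733.55.
Remaining total for district 4: 18146538359.52 − 16017740733.55 = 2128797625.97.
Divide by its size: 2128797625.97 / 36515 = 58299.2640... → 58299.26.

58299.26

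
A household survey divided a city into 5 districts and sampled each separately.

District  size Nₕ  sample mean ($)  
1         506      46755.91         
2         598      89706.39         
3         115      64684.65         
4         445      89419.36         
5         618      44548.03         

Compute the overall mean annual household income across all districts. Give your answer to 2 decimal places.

66636.26

x̄_st = (Σ Nₕx̄ₕ) / (Σ Nₕ) = (506·46755.91 + 598·89706.39 + 115·64684.65 + 445·89419.36 + 618·44548.03) / 2282
= 152063944.17 / 2282 = 66636.2595... → 66636.26.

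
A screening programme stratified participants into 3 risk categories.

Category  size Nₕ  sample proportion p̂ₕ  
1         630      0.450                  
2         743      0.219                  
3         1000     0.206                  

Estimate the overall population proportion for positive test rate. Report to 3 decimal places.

0.275

N = 630 + 743 + 1000 = 2373.
Overall proportion = Σ (Nₕ/N)·p̂ₕ.
Σ Nₕp̂ₕ = 283.5 + 162.717 + 206 = 652.217.
652.217 / 2373 = 0.27485... → 0.275.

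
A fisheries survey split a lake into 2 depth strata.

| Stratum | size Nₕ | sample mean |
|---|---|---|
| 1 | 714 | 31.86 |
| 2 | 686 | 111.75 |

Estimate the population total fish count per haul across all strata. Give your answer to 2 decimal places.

99408.54

Population total = Σ Nₕ·x̄ₕ (each stratum's size times its mean).
714·31.86 + 686·111.75 = 22748.04 + 76660.5 = 99408.54.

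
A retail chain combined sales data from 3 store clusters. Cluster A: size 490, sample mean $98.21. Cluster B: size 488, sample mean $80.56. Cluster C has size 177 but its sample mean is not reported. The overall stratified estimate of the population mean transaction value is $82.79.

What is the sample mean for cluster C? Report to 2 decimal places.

46.25

Σ Nₕx̄ₕ = N·μ, so 177·x̄_C = 1155·82.79 − (490·98.21 + 488·80.56).
= 95622.45 − 87436.18 = 8186.27.
x̄_C = 8186.27 / 177 = 46.2501... → 46.25.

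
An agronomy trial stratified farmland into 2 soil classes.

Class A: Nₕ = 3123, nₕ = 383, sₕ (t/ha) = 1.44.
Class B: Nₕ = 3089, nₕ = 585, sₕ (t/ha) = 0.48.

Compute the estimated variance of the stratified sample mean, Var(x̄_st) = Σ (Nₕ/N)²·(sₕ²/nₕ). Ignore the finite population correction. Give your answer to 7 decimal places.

N = 6212. Term for each stratum: Wₕ²sₕ²/nₕ.
Var(x̄_st) = 0.0013683818 + 0.0000973867 = 0.0014657685 → 0.0014658.

0.0014658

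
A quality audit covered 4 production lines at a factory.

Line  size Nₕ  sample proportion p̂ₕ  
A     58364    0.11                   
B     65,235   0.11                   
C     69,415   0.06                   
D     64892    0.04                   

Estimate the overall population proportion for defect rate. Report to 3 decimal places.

0.079

Wₕ = Nₕ/N with N = 257906: 0.2263, 0.2529, 0.2691, 0.2516.
p̂_st = 0.2263·0.11 + 0.2529·0.11 + 0.2691·0.06 + 0.2516·0.04 ≈ 0.07893... → 0.079.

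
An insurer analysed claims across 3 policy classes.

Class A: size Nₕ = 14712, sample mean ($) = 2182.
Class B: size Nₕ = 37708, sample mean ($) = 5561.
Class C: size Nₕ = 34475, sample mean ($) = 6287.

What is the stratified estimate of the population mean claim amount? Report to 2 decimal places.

5276.94

x̄_st = (Σ Nₕx̄ₕ) / (Σ Nₕ) = (14712·2182 + 37708·5561 + 34475·6287) / 86895
= 458540097 / 86895 = 5276.9446... → 5276.94.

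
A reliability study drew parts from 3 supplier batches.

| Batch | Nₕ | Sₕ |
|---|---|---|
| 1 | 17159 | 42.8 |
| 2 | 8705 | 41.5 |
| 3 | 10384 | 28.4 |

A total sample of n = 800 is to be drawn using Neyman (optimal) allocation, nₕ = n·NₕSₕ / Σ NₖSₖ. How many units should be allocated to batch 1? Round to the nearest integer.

423

Σ NₕSₕ = 17159·42.8 + 8705·41.5 + 10384·28.4 = 1390568.3.
Share for 1: 734405.2/1390568.3 = 0.52813.
n_1 = 800 × 0.52813 = 422.507... → 423.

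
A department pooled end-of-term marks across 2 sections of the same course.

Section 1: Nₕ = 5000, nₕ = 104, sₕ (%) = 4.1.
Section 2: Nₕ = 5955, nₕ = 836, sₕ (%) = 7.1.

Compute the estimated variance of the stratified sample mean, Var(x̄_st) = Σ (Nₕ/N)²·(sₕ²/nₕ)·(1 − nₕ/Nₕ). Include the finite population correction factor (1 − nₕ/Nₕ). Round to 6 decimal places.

0.048286

N = 10955. Term for each stratum: Wₕ²sₕ²/nₕ·(1−nₕ/Nₕ).
Var(x̄_st) = 0.032970158 + 0.015316254 = 0.048286411 → 0.048286.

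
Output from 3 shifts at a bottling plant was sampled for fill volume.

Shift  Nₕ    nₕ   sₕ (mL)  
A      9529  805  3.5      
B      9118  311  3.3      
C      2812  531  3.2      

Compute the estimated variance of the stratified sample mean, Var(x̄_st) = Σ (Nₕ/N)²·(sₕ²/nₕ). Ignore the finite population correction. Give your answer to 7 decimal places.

0.0096537

N = 21459; Wₕ = Nₕ/N.
shift A: (9529/21459)²·3.5²/805 = 0.0030006539
shift B: (9118/21459)²·3.3²/311 = 0.0063219012
shift C: (2812/21459)²·3.2²/531 = 0.0003311442
Sum = 0.0096536993 → 0.0096537.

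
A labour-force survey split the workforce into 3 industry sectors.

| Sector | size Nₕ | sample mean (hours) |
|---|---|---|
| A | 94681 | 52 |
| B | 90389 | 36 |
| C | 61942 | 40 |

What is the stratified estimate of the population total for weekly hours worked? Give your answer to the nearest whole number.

Population total = Σ Nₕ·x̄ₕ (each stratum's size times its mean).
94681·52 + 90389·36 + 61942·40 = 4923412 + 3254004 + 2477680 = 10655096.

10655096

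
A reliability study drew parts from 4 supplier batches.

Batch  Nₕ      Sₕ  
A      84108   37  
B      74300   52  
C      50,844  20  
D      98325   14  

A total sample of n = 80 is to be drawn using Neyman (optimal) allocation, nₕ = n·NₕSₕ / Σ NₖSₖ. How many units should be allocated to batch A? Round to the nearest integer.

Σ NₕSₕ = 84108·37 + 74300·52 + 50844·20 + 98325·14 = 9369026.
Share for A: 3111996/9369026 = 0.33216.
n_A = 80 × 0.33216 = 26.573... → 27.

27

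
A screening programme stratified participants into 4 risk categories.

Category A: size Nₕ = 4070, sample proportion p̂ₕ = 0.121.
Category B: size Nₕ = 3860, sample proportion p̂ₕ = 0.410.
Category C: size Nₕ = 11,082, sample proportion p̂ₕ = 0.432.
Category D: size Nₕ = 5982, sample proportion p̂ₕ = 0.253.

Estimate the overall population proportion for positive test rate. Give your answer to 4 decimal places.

0.3351

N = 4070 + 3860 + 11082 + 5982 = 24994.
Overall proportion = Σ (Nₕ/N)·p̂ₕ.
Σ Nₕp̂ₕ = 492.47 + 1582.6 + 4787.424 + 1513.446 = 8375.94.
8375.94 / 24994 = 0.335118... → 0.3351.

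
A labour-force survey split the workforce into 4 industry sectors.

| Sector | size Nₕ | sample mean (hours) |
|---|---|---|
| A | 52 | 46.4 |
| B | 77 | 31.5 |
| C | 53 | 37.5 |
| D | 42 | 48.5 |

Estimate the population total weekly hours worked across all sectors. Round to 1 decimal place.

8862.8

A: 52·46.4 = 2412.8
B: 77·31.5 = 2425.5
C: 53·37.5 = 1987.5
D: 42·48.5 = 2037
τ̂ = Σ Nₕx̄ₕ = 8862.8.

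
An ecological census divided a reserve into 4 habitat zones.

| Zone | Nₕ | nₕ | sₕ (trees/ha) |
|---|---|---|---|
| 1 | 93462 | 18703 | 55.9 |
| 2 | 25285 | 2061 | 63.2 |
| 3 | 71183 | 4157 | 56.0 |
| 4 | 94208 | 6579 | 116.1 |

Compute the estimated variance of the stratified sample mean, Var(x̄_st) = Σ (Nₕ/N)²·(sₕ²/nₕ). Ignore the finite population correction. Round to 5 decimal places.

0.30600

N = 284138. Term for each stratum: Wₕ²sₕ²/nₕ.
Var(x̄_st) = 0.01807690 + 0.01534700 + 0.04734673 + 0.22522753 = 0.30599816 → 0.30600.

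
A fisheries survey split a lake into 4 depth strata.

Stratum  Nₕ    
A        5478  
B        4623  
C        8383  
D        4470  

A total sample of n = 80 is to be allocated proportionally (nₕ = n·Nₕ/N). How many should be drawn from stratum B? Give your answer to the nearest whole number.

16

N = 5478 + 4623 + 8383 + 4470 = 22954.
n_B = 80·4623/22954 = 16.112... → 16.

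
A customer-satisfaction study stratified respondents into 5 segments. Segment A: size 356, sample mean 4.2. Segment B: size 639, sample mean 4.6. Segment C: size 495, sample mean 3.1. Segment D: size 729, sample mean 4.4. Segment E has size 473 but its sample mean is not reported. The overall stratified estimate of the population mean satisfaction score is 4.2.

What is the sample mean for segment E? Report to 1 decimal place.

N = 356 + 639 + 495 + 729 + 473 = 2692.
Overall total = μ·N = 4.2·2692 = 11306.4.
Subtract the known strata: 356·4.2 + 639·4.6 + 495·3.1 + 729·4.4 = 9176.7.
Remaining total for segment E: 11306.4 − 9176.7 = 2129.7.
Divide by its size: 2129.7 / 473 = 4.503... → 4.5.

4.5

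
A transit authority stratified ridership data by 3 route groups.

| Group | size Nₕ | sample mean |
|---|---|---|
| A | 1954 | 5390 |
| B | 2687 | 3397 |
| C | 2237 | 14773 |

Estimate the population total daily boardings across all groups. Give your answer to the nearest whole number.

52707000

A: 1954·5390 = 10532060
B: 2687·3397 = 9127739
C: 2237·14773 = 33047201
τ̂ = Σ Nₕx̄ₕ = 52707000.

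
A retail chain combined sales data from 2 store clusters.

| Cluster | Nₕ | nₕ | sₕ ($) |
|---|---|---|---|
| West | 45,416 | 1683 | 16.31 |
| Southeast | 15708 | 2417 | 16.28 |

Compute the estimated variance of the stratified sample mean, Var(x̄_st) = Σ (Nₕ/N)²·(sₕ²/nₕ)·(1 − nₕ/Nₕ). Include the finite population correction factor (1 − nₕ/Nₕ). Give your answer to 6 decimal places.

N = 61124; Wₕ = Nₕ/N.
cluster West: (45416/61124)²·16.31²/1683·(1 − 1683/45416) = 0.084026916
cluster Southeast: (15708/61124)²·16.28²/2417·(1 − 2417/15708) = 0.006127554
Sum = 0.090154470 → 0.090154.

0.090154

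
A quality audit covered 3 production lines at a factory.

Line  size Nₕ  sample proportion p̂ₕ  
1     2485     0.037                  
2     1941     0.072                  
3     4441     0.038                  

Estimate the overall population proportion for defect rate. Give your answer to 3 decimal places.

0.045

Wₕ = Nₕ/N with N = 8867: 0.2803, 0.2189, 0.5008.
p̂_st = 0.2803·0.037 + 0.2189·0.072 + 0.5008·0.038 ≈ 0.04516... → 0.045.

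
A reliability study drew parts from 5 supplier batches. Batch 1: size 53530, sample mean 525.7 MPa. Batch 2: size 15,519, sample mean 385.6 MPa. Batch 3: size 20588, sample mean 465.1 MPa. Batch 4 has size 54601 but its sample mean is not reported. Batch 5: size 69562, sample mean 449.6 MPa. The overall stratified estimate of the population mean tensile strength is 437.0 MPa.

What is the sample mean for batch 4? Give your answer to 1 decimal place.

338.0

Σ Nₕx̄ₕ = N·μ, so 54601·x̄_4 = 213800·437.0 − (53530·525.7 + 15519·385.6 + 20588·465.1 + 69562·449.6).
= 93430600 − 74975401.4 = 18455198.6.
x̄_4 = 18455198.6 / 54601 = 338.001... → 338.0.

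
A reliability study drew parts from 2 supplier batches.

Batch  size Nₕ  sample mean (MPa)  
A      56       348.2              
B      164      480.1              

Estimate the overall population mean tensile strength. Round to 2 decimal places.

N = 220; weights Wₕ = Nₕ/N = (0.2545, 0.7455).
x̄_st = Σ Wₕ·x̄ₕ = 0.2545·348.2 + 0.7455·480.1 ≈ 446.5255...
→ 446.53.

446.53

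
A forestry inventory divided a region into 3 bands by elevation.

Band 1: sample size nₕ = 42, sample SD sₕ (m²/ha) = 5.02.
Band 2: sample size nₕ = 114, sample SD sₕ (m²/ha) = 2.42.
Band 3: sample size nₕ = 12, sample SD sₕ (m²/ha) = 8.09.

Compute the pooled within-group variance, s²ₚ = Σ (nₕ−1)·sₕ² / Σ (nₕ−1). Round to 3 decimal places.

Degrees of freedom: 41 + 113 + 11 = 165.
Σ(nₕ−1)sₕ² = 41·25.2004 + 113·5.8564 + 11·65.4481 = 2414.9187.
s²ₚ = 2414.9187 / 165 = 14.63587... → 14.636.

14.636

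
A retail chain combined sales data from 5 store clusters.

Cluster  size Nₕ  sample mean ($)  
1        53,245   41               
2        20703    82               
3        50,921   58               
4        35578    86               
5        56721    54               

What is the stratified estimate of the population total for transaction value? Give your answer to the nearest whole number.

12956751

1: 53245·41 = 2183045
2: 20703·82 = 1697646
3: 50921·58 = 2953418
4: 35578·86 = 3059708
5: 56721·54 = 3062934
τ̂ = Σ Nₕx̄ₕ = 12956751.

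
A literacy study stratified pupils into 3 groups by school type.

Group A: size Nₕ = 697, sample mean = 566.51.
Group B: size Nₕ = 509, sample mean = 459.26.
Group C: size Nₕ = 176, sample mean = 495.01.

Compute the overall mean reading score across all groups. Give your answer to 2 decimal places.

N = 697 + 509 + 176 = 1382.
Overall mean = Σ (Nₕ/N)·x̄ₕ — weight by population share, not a simple average.
Σ Nₕx̄ₕ = 697·566.51 + 509·459.26 + 176·495.01 = 394857.47 + 233763.34 + 87121.76 = 715742.57.
Divide by N: 715742.57 / 1382 = 517.9035... → 517.90.

517.90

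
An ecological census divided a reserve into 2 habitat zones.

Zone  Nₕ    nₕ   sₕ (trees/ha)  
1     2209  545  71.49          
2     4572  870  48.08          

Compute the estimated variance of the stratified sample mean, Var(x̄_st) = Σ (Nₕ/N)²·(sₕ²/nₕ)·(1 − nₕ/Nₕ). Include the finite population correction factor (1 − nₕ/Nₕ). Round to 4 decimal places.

1.7277

N = 6781. Term for each stratum: Wₕ²sₕ²/nₕ·(1−nₕ/Nₕ).
Var(x̄_st) = 0.7496450 + 0.9780585 = 1.7277034 → 1.7277.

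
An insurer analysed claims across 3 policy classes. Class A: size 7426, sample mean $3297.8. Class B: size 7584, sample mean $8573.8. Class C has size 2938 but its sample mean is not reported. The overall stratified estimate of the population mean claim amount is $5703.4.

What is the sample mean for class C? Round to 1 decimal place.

4374.2

N = 7426 + 7584 + 2938 = 17948.
Overall total = μ·N = 5703.4·17948 = 102364623.2.
Subtract the known strata: 7426·3297.8 + 7584·8573.8 = 89513162.
Remaining total for class C: 102364623.2 − 89513162 = 12851461.2.
Divide by its size: 12851461.2 / 2938 = 4374.221... → 4374.2.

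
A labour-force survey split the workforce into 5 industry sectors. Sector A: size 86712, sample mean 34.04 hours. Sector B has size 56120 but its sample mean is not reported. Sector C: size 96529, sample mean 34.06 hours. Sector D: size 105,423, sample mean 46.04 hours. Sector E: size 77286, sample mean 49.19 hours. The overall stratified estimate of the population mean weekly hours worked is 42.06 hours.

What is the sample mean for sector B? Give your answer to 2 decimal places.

N = 86712 + 56120 + 96529 + 105423 + 77286 = 422070.
Overall total = μ·N = 42.06·422070 = 17752264.2.
Subtract the known strata: 86712·34.04 + 96529·34.06 + 105423·46.04 + 77286·49.19 = 14894827.48.
Remaining total for sector B: 17752264.2 − 14894827.48 = 2857436.72.
Divide by its size: 2857436.72 / 56120 = 50.9165... → 50.92.

50.92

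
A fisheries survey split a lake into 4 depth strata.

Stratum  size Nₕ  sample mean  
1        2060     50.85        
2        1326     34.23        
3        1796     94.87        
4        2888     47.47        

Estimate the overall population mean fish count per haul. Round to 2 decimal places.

56.71

x̄_st = (Σ Nₕx̄ₕ) / (Σ Nₕ) = (2060·50.85 + 1326·34.23 + 1796·94.87 + 2888·47.47) / 8070
= 457619.86 / 8070 = 56.7063... → 56.71.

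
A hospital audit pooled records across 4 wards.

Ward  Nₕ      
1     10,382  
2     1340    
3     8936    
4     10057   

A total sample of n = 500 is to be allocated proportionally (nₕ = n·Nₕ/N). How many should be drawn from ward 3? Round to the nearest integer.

Share of ward 3 = 8936/30715 = 0.29093.
Allocate 500 × 0.29093 = 145.466... → 145.

145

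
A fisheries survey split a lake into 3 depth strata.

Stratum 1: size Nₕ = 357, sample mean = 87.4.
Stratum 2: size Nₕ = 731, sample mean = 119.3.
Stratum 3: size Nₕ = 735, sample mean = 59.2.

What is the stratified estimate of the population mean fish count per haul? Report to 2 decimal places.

N = 1823; weights Wₕ = Nₕ/N = (0.1958, 0.4010, 0.4032).
x̄_st = Σ Wₕ·x̄ₕ = 0.1958·87.4 + 0.4010·119.3 + 0.4032·59.2 ≈ 88.8218...
→ 88.82.

88.82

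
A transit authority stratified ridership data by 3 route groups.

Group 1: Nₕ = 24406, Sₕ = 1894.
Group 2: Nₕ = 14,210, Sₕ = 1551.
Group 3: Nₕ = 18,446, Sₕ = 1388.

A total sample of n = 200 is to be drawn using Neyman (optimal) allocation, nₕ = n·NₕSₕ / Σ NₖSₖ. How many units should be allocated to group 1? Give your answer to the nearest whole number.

Σ NₕSₕ = 24406·1894 + 14210·1551 + 18446·1388 = 93867722.
Share for 1: 46224964/93867722 = 0.49245.
n_1 = 200 × 0.49245 = 98.490... → 98.

98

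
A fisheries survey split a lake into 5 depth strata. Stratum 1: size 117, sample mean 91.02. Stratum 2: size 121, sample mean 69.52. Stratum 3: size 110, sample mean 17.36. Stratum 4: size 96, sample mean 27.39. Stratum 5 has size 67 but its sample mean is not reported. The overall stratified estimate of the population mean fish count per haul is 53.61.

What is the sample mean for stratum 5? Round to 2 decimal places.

Σ Nₕx̄ₕ = N·μ, so 67·x̄_5 = 511·53.61 − (117·91.02 + 121·69.52 + 110·17.36 + 96·27.39).
= 27394.71 − 23600.3 = 3794.41.
x̄_5 = 3794.41 / 67 = 56.6330... → 56.63.

56.63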